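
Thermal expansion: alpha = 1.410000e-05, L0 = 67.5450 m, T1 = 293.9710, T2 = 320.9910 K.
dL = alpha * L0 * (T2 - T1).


dT = 27.0200 K
dL = 1.410000e-05 * 67.5450 * 27.0200 = 0.025733 m
L_final = 67.570733 m

dL = 0.025733 m


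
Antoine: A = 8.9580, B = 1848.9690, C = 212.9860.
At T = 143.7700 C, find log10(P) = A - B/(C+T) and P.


C+T = 356.7560
B/(C+T) = 5.1827
log10(P) = 8.9580 - 5.1827 = 3.7753
P = 10^3.7753 = 5960.3652 mmHg

5960.3652 mmHg


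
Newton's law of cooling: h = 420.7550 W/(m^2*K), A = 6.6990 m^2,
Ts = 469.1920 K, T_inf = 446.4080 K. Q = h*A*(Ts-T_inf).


dT = 22.7840 K
Q = 420.7550 * 6.6990 * 22.7840 = 64219.8424 W

64219.8424 W


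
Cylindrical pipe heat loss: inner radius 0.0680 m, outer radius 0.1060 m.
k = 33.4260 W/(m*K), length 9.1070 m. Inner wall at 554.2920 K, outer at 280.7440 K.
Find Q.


dT = 273.5480 K
ln(ro/ri) = 0.4439
Q = 2*pi*33.4260*9.1070*273.5480 / 0.4439 = 1178575.2155 W

1178575.2155 W


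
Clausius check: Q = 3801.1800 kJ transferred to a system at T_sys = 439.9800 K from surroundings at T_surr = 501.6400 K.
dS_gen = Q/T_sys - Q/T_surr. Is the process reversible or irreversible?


dS_sys = 3801.1800/439.9800 = 8.6394 kJ/K
dS_surr = -3801.1800/501.6400 = -7.5775 kJ/K
dS_gen = 8.6394 - 7.5775 = 1.0619 kJ/K (irreversible)

dS_gen = 1.0619 kJ/K, irreversible


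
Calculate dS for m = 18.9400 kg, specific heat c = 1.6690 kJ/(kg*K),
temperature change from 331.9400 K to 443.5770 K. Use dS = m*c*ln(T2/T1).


T2/T1 = 1.3363
ln(T2/T1) = 0.2899
dS = 18.9400 * 1.6690 * 0.2899 = 9.1645 kJ/K

9.1645 kJ/K


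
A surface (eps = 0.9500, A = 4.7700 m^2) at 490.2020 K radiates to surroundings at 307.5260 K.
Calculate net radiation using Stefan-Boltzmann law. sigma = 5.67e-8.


T^4 = 5.7743e+10
Tsurr^4 = 8.9439e+09
Q = 0.9500 * 5.67e-8 * 4.7700 * 4.8799e+10 = 12538.2790 W

12538.2790 W


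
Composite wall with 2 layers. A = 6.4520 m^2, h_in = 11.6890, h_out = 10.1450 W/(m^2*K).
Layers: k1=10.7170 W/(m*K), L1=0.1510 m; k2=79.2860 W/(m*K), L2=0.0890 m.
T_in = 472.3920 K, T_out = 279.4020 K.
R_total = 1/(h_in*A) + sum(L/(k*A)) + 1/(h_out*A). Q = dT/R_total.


R_conv_in = 1/(11.6890*6.4520) = 0.0133
R_1 = 0.1510/(10.7170*6.4520) = 0.0022
R_2 = 0.0890/(79.2860*6.4520) = 0.0002
R_conv_out = 1/(10.1450*6.4520) = 0.0153
R_total = 0.0309 K/W
Q = 192.9900 / 0.0309 = 6246.6737 W

R_total = 0.0309 K/W, Q = 6246.6737 W


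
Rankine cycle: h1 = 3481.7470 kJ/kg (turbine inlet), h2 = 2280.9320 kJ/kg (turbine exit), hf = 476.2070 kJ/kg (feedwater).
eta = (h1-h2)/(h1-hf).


W = 1200.8150 kJ/kg
Q_in = 3005.5400 kJ/kg
eta = 0.3995 = 39.9534%

eta = 39.9534%


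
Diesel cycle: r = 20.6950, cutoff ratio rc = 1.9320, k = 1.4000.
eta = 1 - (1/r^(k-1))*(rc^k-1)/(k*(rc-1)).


r^(k-1) = 3.3601
rc^k = 2.5143
eta = 0.6546 = 65.4610%

65.4610%


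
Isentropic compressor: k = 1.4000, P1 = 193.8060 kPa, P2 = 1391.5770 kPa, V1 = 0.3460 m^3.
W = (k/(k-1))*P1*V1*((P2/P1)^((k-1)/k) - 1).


(k-1)/k = 0.2857
(P2/P1)^exp = 1.7564
W = 3.5000 * 193.8060 * 0.3460 * (1.7564 - 1) = 177.5150 kJ

177.5150 kJ


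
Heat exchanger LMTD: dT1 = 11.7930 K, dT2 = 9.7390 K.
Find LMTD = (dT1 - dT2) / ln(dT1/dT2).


dT1/dT2 = 1.2109
ln(dT1/dT2) = 0.1914
LMTD = 2.0540 / 0.1914 = 10.7333 K

10.7333 K


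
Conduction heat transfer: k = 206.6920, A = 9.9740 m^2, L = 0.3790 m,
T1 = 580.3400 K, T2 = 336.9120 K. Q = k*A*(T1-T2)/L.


dT = 243.4280 K
Q = 206.6920 * 9.9740 * 243.4280 / 0.3790 = 1324110.8750 W

1324110.8750 W


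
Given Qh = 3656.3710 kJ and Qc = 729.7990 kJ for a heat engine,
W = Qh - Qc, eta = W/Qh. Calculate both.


W = 3656.3710 - 729.7990 = 2926.5720 kJ
eta = 2926.5720 / 3656.3710 = 0.8004 = 80.0403%

W = 2926.5720 kJ, eta = 80.0403%


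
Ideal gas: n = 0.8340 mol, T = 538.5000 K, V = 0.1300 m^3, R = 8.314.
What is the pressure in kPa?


P = nRT/V = 0.8340 * 8.314 * 538.5000 / 0.1300
= 3733.8922 / 0.1300 = 28722.2479 Pa = 28.7222 kPa

28.7222 kPa


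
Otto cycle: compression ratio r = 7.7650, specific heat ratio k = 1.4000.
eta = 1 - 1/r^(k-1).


r^(k-1) = 2.2702
eta = 1 - 1/2.2702 = 0.5595 = 55.9503%

55.9503%


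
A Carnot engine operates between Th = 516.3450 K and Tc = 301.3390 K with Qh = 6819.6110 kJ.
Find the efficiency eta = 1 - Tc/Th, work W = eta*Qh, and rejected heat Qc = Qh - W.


eta = 1 - 301.3390/516.3450 = 0.4164
W = 0.4164 * 6819.6110 = 2839.6853 kJ
Qc = 6819.6110 - 2839.6853 = 3979.9257 kJ

eta = 41.6400%, W = 2839.6853 kJ, Qc = 3979.9257 kJ


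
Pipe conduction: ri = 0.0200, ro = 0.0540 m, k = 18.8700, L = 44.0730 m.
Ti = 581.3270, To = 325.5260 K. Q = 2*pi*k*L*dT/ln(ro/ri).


dT = 255.8010 K
ln(ro/ri) = 0.9933
Q = 2*pi*18.8700*44.0730*255.8010 / 0.9933 = 1345758.9319 W

1345758.9319 W


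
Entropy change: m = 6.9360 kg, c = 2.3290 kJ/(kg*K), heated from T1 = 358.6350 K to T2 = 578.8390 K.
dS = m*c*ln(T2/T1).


T2/T1 = 1.6140
ln(T2/T1) = 0.4787
dS = 6.9360 * 2.3290 * 0.4787 = 7.7332 kJ/K

7.7332 kJ/K


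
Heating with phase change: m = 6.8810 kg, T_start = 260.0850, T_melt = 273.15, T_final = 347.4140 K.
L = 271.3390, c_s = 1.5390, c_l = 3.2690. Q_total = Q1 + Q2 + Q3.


Q1 (sensible, solid) = 6.8810 * 1.5390 * 13.0650 = 138.3565 kJ
Q2 (latent) = 6.8810 * 271.3390 = 1867.0837 kJ
Q3 (sensible, liquid) = 6.8810 * 3.2690 * 74.2640 = 1670.4936 kJ
Q_total = 3675.9338 kJ

3675.9338 kJ


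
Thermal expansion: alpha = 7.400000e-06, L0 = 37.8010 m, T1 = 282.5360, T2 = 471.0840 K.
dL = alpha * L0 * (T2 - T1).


dT = 188.5480 K
dL = 7.400000e-06 * 37.8010 * 188.5480 = 0.052742 m
L_final = 37.853742 m

dL = 0.052742 m


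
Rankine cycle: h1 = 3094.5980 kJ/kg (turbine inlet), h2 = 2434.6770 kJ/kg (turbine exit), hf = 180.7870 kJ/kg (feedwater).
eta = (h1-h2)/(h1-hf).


W = 659.9210 kJ/kg
Q_in = 2913.8110 kJ/kg
eta = 0.2265 = 22.6480%

eta = 22.6480%


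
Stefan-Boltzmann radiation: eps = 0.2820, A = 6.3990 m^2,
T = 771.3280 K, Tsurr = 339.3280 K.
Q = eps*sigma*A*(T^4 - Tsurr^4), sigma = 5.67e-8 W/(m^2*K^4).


T^4 = 3.5396e+11
Tsurr^4 = 1.3258e+10
Q = 0.2820 * 5.67e-8 * 6.3990 * 3.4070e+11 = 34859.5051 W

34859.5051 W


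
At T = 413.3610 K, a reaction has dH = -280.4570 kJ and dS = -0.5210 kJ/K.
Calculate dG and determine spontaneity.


T*dS = 413.3610 * -0.5210 = -215.3611 kJ
dG = -280.4570 + 215.3611 = -65.0959 kJ (spontaneous)

dG = -65.0959 kJ, spontaneous


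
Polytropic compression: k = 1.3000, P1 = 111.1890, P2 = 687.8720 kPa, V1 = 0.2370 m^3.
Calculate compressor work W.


(k-1)/k = 0.2308
(P2/P1)^exp = 1.5228
W = 4.3333 * 111.1890 * 0.2370 * (1.5228 - 1) = 59.6985 kJ

59.6985 kJ


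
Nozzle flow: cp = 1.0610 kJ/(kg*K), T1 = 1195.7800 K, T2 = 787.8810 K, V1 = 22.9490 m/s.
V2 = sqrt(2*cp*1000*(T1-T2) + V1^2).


dT = 407.8990 K
2*cp*1000*dT = 865561.6780
V1^2 = 526.6566
V2 = sqrt(866088.3346) = 930.6387 m/s

930.6387 m/s


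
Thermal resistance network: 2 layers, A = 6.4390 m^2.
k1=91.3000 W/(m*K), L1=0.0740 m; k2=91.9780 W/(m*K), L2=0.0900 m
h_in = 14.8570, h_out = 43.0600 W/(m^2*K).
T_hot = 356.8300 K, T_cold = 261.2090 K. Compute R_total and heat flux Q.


R_conv_in = 1/(14.8570*6.4390) = 0.0105
R_1 = 0.0740/(91.3000*6.4390) = 0.0001
R_2 = 0.0900/(91.9780*6.4390) = 0.0002
R_conv_out = 1/(43.0600*6.4390) = 0.0036
R_total = 0.0143 K/W
Q = 95.6210 / 0.0143 = 6669.1785 W

R_total = 0.0143 K/W, Q = 6669.1785 W


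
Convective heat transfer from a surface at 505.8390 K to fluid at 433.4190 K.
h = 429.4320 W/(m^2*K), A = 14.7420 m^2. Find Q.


dT = 72.4200 K
Q = 429.4320 * 14.7420 * 72.4200 = 458468.3195 W

458468.3195 W


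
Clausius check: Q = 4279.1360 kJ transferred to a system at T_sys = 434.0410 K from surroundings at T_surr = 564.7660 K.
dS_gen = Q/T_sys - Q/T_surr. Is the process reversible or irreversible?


dS_sys = 4279.1360/434.0410 = 9.8588 kJ/K
dS_surr = -4279.1360/564.7660 = -7.5768 kJ/K
dS_gen = 9.8588 - 7.5768 = 2.2820 kJ/K (irreversible)

dS_gen = 2.2820 kJ/K, irreversible


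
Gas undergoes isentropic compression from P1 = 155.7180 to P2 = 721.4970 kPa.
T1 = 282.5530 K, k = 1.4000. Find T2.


(k-1)/k = 0.2857
(P2/P1)^exp = 1.5497
T2 = 282.5530 * 1.5497 = 437.8807 K

437.8807 K


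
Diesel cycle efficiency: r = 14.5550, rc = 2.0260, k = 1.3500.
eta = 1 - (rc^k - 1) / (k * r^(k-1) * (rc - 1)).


r^(k-1) = 2.5530
rc^k = 2.5940
eta = 0.5492 = 54.9244%

54.9244%


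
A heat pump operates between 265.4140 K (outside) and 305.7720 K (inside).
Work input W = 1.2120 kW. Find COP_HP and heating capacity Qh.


COP = 305.7720 / 40.3580 = 7.5765
Qh = 7.5765 * 1.2120 = 9.1827 kW

COP = 7.5765, Qh = 9.1827 kW


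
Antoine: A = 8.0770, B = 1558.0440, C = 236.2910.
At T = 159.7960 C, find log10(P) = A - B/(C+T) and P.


C+T = 396.0870
B/(C+T) = 3.9336
log10(P) = 8.0770 - 3.9336 = 4.1434
P = 10^4.1434 = 13912.6434 mmHg

13912.6434 mmHg


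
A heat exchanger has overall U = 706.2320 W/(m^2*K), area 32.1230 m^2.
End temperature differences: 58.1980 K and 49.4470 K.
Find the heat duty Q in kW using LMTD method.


LMTD = 53.7037 K
Q = 706.2320 * 32.1230 * 53.7037 = 1218338.2301 W = 1218.3382 kW

1218.3382 kW


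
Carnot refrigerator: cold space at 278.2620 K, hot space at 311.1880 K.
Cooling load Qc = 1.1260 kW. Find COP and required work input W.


COP = 278.2620 / 32.9260 = 8.4511
W = 1.1260 / 8.4511 = 0.1332 kW

COP = 8.4511, W = 0.1332 kW


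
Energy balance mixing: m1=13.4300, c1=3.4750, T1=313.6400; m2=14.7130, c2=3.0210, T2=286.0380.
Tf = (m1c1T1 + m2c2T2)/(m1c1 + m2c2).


num = 27351.1529
den = 91.1172
Tf = 300.1754 K

300.1754 K


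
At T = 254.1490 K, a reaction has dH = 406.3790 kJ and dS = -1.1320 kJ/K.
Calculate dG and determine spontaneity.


T*dS = 254.1490 * -1.1320 = -287.6967 kJ
dG = 406.3790 + 287.6967 = 694.0757 kJ (non-spontaneous)

dG = 694.0757 kJ, non-spontaneous


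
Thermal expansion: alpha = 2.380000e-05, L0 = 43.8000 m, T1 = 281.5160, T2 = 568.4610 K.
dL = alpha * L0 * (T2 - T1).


dT = 286.9450 K
dL = 2.380000e-05 * 43.8000 * 286.9450 = 0.299123 m
L_final = 44.099123 m

dL = 0.299123 m


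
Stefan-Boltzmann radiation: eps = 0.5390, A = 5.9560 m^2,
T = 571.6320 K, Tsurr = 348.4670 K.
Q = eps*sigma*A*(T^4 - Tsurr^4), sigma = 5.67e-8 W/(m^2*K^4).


T^4 = 1.0677e+11
Tsurr^4 = 1.4745e+10
Q = 0.5390 * 5.67e-8 * 5.9560 * 9.2029e+10 = 16751.4204 W

16751.4204 W


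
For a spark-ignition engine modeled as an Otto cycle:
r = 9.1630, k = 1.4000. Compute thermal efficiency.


r^(k-1) = 2.4256
eta = 1 - 1/2.4256 = 0.5877 = 58.7727%

58.7727%


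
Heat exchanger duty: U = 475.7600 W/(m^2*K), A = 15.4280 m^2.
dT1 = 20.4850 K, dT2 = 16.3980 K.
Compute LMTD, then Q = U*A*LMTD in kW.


LMTD = 18.3658 K
Q = 475.7600 * 15.4280 * 18.3658 = 134805.2254 W = 134.8052 kW

134.8052 kW


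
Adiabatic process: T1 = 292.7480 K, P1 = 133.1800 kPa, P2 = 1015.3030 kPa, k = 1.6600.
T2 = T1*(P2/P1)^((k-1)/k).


(k-1)/k = 0.3976
(P2/P1)^exp = 2.2425
T2 = 292.7480 * 2.2425 = 656.4942 K

656.4942 K


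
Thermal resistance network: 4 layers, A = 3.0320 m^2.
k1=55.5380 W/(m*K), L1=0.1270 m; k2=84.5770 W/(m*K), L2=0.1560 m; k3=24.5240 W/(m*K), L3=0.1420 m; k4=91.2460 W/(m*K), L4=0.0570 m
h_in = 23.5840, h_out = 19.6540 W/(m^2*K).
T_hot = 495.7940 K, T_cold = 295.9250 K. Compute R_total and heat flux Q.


R_conv_in = 1/(23.5840*3.0320) = 0.0140
R_1 = 0.1270/(55.5380*3.0320) = 0.0008
R_2 = 0.1560/(84.5770*3.0320) = 0.0006
R_3 = 0.1420/(24.5240*3.0320) = 0.0019
R_4 = 0.0570/(91.2460*3.0320) = 0.0002
R_conv_out = 1/(19.6540*3.0320) = 0.0168
R_total = 0.0342 K/W
Q = 199.8690 / 0.0342 = 5836.6039 W

R_total = 0.0342 K/W, Q = 5836.6039 W


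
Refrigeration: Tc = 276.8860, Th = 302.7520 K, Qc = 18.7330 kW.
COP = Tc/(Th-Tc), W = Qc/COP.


COP = 276.8860 / 25.8660 = 10.7046
W = 18.7330 / 10.7046 = 1.7500 kW

COP = 10.7046, W = 1.7500 kW


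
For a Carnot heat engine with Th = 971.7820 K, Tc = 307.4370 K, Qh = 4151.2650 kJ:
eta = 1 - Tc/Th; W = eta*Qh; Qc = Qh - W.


eta = 1 - 307.4370/971.7820 = 0.6836
W = 0.6836 * 4151.2650 = 2837.9535 kJ
Qc = 4151.2650 - 2837.9535 = 1313.3115 kJ

eta = 68.3636%, W = 2837.9535 kJ, Qc = 1313.3115 kJ


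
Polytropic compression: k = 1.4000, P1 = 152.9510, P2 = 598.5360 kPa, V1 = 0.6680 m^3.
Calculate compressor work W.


(k-1)/k = 0.2857
(P2/P1)^exp = 1.4767
W = 3.5000 * 152.9510 * 0.6680 * (1.4767 - 1) = 170.4729 kJ

170.4729 kJ


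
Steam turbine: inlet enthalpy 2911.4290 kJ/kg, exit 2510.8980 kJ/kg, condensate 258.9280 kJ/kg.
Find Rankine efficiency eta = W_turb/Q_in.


W = 400.5310 kJ/kg
Q_in = 2652.5010 kJ/kg
eta = 0.1510 = 15.1001%

eta = 15.1001%


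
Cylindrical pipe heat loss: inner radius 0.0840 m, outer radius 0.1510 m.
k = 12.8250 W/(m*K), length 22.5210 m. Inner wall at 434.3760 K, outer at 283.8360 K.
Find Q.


dT = 150.5400 K
ln(ro/ri) = 0.5865
Q = 2*pi*12.8250*22.5210*150.5400 / 0.5865 = 465839.3581 W

465839.3581 W


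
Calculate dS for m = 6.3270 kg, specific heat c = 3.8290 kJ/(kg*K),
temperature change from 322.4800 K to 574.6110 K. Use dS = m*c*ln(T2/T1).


T2/T1 = 1.7819
ln(T2/T1) = 0.5777
dS = 6.3270 * 3.8290 * 0.5777 = 13.9942 kJ/K

13.9942 kJ/K


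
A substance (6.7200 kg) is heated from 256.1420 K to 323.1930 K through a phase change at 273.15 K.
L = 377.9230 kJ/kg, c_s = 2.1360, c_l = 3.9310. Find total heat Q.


Q1 (sensible, solid) = 6.7200 * 2.1360 * 17.0080 = 244.1315 kJ
Q2 (latent) = 6.7200 * 377.9230 = 2539.6426 kJ
Q3 (sensible, liquid) = 6.7200 * 3.9310 * 50.0430 = 1321.9519 kJ
Q_total = 4105.7259 kJ

4105.7259 kJ


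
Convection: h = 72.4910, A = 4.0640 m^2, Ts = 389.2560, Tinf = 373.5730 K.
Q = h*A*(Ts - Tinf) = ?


dT = 15.6830 K
Q = 72.4910 * 4.0640 * 15.6830 = 4620.2655 W

4620.2655 W


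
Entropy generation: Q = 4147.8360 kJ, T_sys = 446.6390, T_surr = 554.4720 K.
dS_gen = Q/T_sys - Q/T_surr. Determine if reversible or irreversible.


dS_sys = 4147.8360/446.6390 = 9.2868 kJ/K
dS_surr = -4147.8360/554.4720 = -7.4807 kJ/K
dS_gen = 9.2868 - 7.4807 = 1.8061 kJ/K (irreversible)

dS_gen = 1.8061 kJ/K, irreversible


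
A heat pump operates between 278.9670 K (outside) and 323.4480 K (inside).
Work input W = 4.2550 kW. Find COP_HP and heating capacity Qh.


COP = 323.4480 / 44.4810 = 7.2716
Qh = 7.2716 * 4.2550 = 30.9407 kW

COP = 7.2716, Qh = 30.9407 kW


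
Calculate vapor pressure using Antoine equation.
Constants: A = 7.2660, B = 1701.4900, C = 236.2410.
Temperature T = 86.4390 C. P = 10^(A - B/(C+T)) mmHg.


C+T = 322.6800
B/(C+T) = 5.2730
log10(P) = 7.2660 - 5.2730 = 1.9930
P = 10^1.9930 = 98.4023 mmHg

98.4023 mmHg


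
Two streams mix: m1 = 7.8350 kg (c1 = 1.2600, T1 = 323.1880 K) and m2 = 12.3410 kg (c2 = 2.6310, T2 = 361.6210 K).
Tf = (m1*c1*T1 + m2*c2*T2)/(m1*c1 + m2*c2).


num = 14932.0783
den = 42.3413
Tf = 352.6601 K

352.6601 K


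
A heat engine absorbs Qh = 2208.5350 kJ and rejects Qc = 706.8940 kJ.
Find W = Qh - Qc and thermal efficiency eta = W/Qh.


W = 2208.5350 - 706.8940 = 1501.6410 kJ
eta = 1501.6410 / 2208.5350 = 0.6799 = 67.9926%

W = 1501.6410 kJ, eta = 67.9926%


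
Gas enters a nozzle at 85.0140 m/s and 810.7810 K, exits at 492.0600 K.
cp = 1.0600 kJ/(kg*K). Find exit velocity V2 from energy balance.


dT = 318.7210 K
2*cp*1000*dT = 675688.5200
V1^2 = 7227.3802
V2 = sqrt(682915.9002) = 826.3873 m/s

826.3873 m/s


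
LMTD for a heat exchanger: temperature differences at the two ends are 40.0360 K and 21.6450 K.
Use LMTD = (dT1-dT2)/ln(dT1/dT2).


dT1/dT2 = 1.8497
ln(dT1/dT2) = 0.6150
LMTD = 18.3910 / 0.6150 = 29.9038 K

29.9038 K


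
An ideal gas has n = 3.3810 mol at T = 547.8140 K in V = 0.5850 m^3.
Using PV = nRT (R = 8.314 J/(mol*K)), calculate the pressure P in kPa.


P = nRT/V = 3.3810 * 8.314 * 547.8140 / 0.5850
= 15398.8510 / 0.5850 = 26322.8223 Pa = 26.3228 kPa

26.3228 kPa


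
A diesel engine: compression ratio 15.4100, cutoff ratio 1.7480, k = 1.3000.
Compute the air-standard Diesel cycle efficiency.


r^(k-1) = 2.2716
rc^k = 2.0668
eta = 0.5170 = 51.7044%

51.7044%


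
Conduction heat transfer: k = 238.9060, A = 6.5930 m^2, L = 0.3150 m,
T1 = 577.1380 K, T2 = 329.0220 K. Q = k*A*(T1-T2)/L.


dT = 248.1160 K
Q = 238.9060 * 6.5930 * 248.1160 / 0.3150 = 1240664.4839 W

1240664.4839 W


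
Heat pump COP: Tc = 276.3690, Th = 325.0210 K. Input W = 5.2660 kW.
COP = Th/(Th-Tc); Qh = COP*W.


COP = 325.0210 / 48.6520 = 6.6805
Qh = 6.6805 * 5.2660 = 35.1797 kW

COP = 6.6805, Qh = 35.1797 kW


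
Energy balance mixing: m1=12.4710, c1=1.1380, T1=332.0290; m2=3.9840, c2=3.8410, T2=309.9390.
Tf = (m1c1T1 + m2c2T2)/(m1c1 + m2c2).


num = 9455.0101
den = 29.4945
Tf = 320.5681 K

320.5681 K


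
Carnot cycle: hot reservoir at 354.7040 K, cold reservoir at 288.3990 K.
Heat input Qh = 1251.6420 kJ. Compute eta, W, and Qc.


eta = 1 - 288.3990/354.7040 = 0.1869
W = 0.1869 * 1251.6420 = 233.9701 kJ
Qc = 1251.6420 - 233.9701 = 1017.6719 kJ

eta = 18.6931%, W = 233.9701 kJ, Qc = 1017.6719 kJ


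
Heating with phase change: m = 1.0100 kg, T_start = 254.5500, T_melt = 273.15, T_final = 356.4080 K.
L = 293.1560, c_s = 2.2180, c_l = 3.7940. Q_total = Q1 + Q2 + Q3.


Q1 (sensible, solid) = 1.0100 * 2.2180 * 18.6000 = 41.6673 kJ
Q2 (latent) = 1.0100 * 293.1560 = 296.0876 kJ
Q3 (sensible, liquid) = 1.0100 * 3.7940 * 83.2580 = 319.0397 kJ
Q_total = 656.7946 kJ

656.7946 kJ


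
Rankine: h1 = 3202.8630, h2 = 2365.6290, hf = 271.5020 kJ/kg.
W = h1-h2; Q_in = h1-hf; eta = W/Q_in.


W = 837.2340 kJ/kg
Q_in = 2931.3610 kJ/kg
eta = 0.2856 = 28.5613%

eta = 28.5613%


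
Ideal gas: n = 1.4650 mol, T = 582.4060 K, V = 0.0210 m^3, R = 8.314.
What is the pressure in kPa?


P = nRT/V = 1.4650 * 8.314 * 582.4060 / 0.0210
= 7093.7109 / 0.0210 = 337795.7573 Pa = 337.7958 kPa

337.7958 kPa


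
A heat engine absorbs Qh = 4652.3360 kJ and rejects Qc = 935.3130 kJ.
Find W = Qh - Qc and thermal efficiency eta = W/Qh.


W = 4652.3360 - 935.3130 = 3717.0230 kJ
eta = 3717.0230 / 4652.3360 = 0.7990 = 79.8958%

W = 3717.0230 kJ, eta = 79.8958%


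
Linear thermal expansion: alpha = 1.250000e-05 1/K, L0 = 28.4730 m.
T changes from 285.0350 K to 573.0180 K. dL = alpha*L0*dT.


dT = 287.9830 K
dL = 1.250000e-05 * 28.4730 * 287.9830 = 0.102497 m
L_final = 28.575497 m

dL = 0.102497 m


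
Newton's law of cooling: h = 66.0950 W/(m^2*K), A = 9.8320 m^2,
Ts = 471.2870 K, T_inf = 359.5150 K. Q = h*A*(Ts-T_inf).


dT = 111.7720 K
Q = 66.0950 * 9.8320 * 111.7720 = 72634.5916 W

72634.5916 W


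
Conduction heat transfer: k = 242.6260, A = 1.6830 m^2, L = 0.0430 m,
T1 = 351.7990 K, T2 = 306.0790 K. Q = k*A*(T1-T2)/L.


dT = 45.7200 K
Q = 242.6260 * 1.6830 * 45.7200 / 0.0430 = 434169.4091 W

434169.4091 W


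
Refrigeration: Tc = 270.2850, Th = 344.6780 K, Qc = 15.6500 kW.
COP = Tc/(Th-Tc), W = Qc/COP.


COP = 270.2850 / 74.3930 = 3.6332
W = 15.6500 / 3.6332 = 4.3075 kW

COP = 3.6332, W = 4.3075 kW


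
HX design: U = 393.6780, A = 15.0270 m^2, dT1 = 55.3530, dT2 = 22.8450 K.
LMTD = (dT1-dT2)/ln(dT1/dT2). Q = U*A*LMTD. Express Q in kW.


LMTD = 36.7323 K
Q = 393.6780 * 15.0270 * 36.7323 = 217300.6912 W = 217.3007 kW

217.3007 kW


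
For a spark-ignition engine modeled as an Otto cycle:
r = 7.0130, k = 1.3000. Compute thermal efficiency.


r^(k-1) = 1.7938
eta = 1 - 1/1.7938 = 0.4425 = 44.2521%

44.2521%


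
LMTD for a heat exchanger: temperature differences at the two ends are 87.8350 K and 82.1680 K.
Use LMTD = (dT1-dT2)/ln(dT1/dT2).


dT1/dT2 = 1.0690
ln(dT1/dT2) = 0.0667
LMTD = 5.6670 / 0.0667 = 84.9700 K

84.9700 K


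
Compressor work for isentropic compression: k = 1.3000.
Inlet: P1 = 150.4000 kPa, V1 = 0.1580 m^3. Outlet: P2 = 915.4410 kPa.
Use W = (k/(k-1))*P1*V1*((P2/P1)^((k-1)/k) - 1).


(k-1)/k = 0.2308
(P2/P1)^exp = 1.5171
W = 4.3333 * 150.4000 * 0.1580 * (1.5171 - 1) = 53.2468 kJ

53.2468 kJ


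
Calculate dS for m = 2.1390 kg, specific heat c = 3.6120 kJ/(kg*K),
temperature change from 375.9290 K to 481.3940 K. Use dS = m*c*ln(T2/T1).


T2/T1 = 1.2805
ln(T2/T1) = 0.2473
dS = 2.1390 * 3.6120 * 0.2473 = 1.9105 kJ/K

1.9105 kJ/K


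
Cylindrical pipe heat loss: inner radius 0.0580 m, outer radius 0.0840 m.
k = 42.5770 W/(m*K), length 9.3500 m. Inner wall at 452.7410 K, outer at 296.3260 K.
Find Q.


dT = 156.4150 K
ln(ro/ri) = 0.3704
Q = 2*pi*42.5770*9.3500*156.4150 / 0.3704 = 1056342.3515 W

1056342.3515 W


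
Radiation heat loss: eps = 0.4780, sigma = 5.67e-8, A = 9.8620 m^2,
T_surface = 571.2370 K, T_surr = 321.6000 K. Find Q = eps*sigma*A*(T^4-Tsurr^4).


T^4 = 1.0648e+11
Tsurr^4 = 1.0697e+10
Q = 0.4780 * 5.67e-8 * 9.8620 * 9.5782e+10 = 25601.2470 W

25601.2470 W


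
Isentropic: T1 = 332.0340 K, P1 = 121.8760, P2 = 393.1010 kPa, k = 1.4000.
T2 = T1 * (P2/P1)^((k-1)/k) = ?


(k-1)/k = 0.2857
(P2/P1)^exp = 1.3974
T2 = 332.0340 * 1.3974 = 463.9731 K

463.9731 K


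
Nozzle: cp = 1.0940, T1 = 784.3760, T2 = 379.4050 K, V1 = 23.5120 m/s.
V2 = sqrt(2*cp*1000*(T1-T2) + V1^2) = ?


dT = 404.9710 K
2*cp*1000*dT = 886076.5480
V1^2 = 552.8141
V2 = sqrt(886629.3621) = 941.6100 m/s

941.6100 m/s


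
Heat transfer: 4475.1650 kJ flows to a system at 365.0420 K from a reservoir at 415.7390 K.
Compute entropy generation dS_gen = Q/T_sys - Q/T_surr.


dS_sys = 4475.1650/365.0420 = 12.2593 kJ/K
dS_surr = -4475.1650/415.7390 = -10.7644 kJ/K
dS_gen = 12.2593 - 10.7644 = 1.4950 kJ/K (irreversible)

dS_gen = 1.4950 kJ/K, irreversible


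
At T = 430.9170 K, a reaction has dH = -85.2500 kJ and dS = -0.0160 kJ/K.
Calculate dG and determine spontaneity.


T*dS = 430.9170 * -0.0160 = -6.8947 kJ
dG = -85.2500 + 6.8947 = -78.3553 kJ (spontaneous)

dG = -78.3553 kJ, spontaneous


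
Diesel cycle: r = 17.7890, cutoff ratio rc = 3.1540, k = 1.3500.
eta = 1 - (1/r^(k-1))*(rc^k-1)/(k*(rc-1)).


r^(k-1) = 2.7388
rc^k = 4.7148
eta = 0.5336 = 53.3552%

53.3552%


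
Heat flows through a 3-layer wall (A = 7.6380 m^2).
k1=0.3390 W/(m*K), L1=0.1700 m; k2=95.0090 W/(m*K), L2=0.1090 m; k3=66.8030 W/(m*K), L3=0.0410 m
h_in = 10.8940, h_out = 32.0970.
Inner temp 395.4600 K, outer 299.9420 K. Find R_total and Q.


R_conv_in = 1/(10.8940*7.6380) = 0.0120
R_1 = 0.1700/(0.3390*7.6380) = 0.0657
R_2 = 0.1090/(95.0090*7.6380) = 0.0002
R_3 = 0.0410/(66.8030*7.6380) = 8.0354e-05
R_conv_out = 1/(32.0970*7.6380) = 0.0041
R_total = 0.0820 K/W
Q = 95.5180 / 0.0820 = 1165.0971 W

R_total = 0.0820 K/W, Q = 1165.0971 W


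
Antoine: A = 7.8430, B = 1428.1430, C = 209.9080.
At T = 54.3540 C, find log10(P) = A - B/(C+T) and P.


C+T = 264.2620
B/(C+T) = 5.4043
log10(P) = 7.8430 - 5.4043 = 2.4387
P = 10^2.4387 = 274.6191 mmHg

274.6191 mmHg


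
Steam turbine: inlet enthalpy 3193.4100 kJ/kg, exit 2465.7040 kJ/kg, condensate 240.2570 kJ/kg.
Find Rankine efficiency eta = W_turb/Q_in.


W = 727.7060 kJ/kg
Q_in = 2953.1530 kJ/kg
eta = 0.2464 = 24.6417%

eta = 24.6417%


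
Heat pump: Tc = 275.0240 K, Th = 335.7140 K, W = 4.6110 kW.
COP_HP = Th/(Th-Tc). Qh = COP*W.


COP = 335.7140 / 60.6900 = 5.5316
Qh = 5.5316 * 4.6110 = 25.5063 kW

COP = 5.5316, Qh = 25.5063 kW


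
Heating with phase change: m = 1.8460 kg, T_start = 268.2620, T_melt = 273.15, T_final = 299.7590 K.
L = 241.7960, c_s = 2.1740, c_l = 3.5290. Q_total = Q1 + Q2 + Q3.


Q1 (sensible, solid) = 1.8460 * 2.1740 * 4.8880 = 19.6165 kJ
Q2 (latent) = 1.8460 * 241.7960 = 446.3554 kJ
Q3 (sensible, liquid) = 1.8460 * 3.5290 * 26.6090 = 173.3452 kJ
Q_total = 639.3172 kJ

639.3172 kJ


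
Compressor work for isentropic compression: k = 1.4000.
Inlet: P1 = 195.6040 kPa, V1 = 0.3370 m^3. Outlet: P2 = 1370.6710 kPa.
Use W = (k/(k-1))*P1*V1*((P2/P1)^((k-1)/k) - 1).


(k-1)/k = 0.2857
(P2/P1)^exp = 1.7442
W = 3.5000 * 195.6040 * 0.3370 * (1.7442 - 1) = 171.6897 kJ

171.6897 kJ


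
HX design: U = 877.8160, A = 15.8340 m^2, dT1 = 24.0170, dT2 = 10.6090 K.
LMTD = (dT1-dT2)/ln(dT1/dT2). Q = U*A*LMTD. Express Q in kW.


LMTD = 16.4101 K
Q = 877.8160 * 15.8340 * 16.4101 = 228089.1368 W = 228.0891 kW

228.0891 kW


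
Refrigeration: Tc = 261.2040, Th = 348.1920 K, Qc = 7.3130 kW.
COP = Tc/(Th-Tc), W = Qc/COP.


COP = 261.2040 / 86.9880 = 3.0028
W = 7.3130 / 3.0028 = 2.4354 kW

COP = 3.0028, W = 2.4354 kW


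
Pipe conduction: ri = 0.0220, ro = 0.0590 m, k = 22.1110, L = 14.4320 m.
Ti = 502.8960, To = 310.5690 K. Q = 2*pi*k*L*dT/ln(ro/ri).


dT = 192.3270 K
ln(ro/ri) = 0.9865
Q = 2*pi*22.1110*14.4320*192.3270 / 0.9865 = 390895.0278 W

390895.0278 W


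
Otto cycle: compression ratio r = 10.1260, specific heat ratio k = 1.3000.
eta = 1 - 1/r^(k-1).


r^(k-1) = 2.0028
eta = 1 - 1/2.0028 = 0.5007 = 50.0692%

50.0692%


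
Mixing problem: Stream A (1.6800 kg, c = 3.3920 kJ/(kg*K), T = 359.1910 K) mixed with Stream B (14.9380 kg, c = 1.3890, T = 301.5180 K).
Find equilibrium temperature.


num = 8303.0329
den = 26.4474
Tf = 313.9446 K

313.9446 K


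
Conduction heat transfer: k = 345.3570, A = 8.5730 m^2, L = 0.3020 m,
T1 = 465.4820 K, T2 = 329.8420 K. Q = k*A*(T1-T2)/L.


dT = 135.6400 K
Q = 345.3570 * 8.5730 * 135.6400 / 0.3020 = 1329786.5162 W

1329786.5162 W


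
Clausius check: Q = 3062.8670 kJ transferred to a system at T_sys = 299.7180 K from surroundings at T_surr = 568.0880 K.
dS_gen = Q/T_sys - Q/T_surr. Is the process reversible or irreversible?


dS_sys = 3062.8670/299.7180 = 10.2192 kJ/K
dS_surr = -3062.8670/568.0880 = -5.3915 kJ/K
dS_gen = 10.2192 - 5.3915 = 4.8276 kJ/K (irreversible)

dS_gen = 4.8276 kJ/K, irreversible


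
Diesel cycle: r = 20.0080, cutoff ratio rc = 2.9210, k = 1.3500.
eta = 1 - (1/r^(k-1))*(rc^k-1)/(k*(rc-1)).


r^(k-1) = 2.8538
rc^k = 4.2508
eta = 0.5608 = 56.0758%

56.0758%


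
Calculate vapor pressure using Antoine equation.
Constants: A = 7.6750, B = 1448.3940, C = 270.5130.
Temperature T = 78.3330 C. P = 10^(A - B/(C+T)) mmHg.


C+T = 348.8460
B/(C+T) = 4.1520
log10(P) = 7.6750 - 4.1520 = 3.5230
P = 10^3.5230 = 3334.5853 mmHg

3334.5853 mmHg


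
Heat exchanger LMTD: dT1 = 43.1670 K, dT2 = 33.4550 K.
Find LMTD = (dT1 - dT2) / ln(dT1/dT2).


dT1/dT2 = 1.2903
ln(dT1/dT2) = 0.2549
LMTD = 9.7120 / 0.2549 = 38.1049 K

38.1049 K


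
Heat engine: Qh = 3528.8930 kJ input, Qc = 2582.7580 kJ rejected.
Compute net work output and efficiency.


W = 3528.8930 - 2582.7580 = 946.1350 kJ
eta = 946.1350 / 3528.8930 = 0.2681 = 26.8111%

W = 946.1350 kJ, eta = 26.8111%


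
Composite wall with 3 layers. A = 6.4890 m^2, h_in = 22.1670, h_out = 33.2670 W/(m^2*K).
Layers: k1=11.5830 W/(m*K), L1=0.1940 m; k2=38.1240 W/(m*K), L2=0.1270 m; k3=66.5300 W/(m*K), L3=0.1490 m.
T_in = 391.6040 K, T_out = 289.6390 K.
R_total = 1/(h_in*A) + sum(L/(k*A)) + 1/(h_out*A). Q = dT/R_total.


R_conv_in = 1/(22.1670*6.4890) = 0.0070
R_1 = 0.1940/(11.5830*6.4890) = 0.0026
R_2 = 0.1270/(38.1240*6.4890) = 0.0005
R_3 = 0.1490/(66.5300*6.4890) = 0.0003
R_conv_out = 1/(33.2670*6.4890) = 0.0046
R_total = 0.0150 K/W
Q = 101.9650 / 0.0150 = 6786.7593 W

R_total = 0.0150 K/W, Q = 6786.7593 W


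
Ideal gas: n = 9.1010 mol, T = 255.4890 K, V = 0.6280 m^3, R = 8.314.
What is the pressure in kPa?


P = nRT/V = 9.1010 * 8.314 * 255.4890 / 0.6280
= 19331.7576 / 0.6280 = 30783.0535 Pa = 30.7831 kPa

30.7831 kPa


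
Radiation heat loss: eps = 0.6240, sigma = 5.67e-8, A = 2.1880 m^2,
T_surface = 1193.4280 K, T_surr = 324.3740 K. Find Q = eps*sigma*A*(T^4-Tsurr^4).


T^4 = 2.0285e+12
Tsurr^4 = 1.1071e+10
Q = 0.6240 * 5.67e-8 * 2.1880 * 2.0175e+12 = 156179.1930 W

156179.1930 W


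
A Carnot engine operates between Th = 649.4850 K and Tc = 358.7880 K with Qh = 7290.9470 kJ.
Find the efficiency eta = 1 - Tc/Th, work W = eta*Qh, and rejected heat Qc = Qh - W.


eta = 1 - 358.7880/649.4850 = 0.4476
W = 0.4476 * 7290.9470 = 3263.2877 kJ
Qc = 7290.9470 - 3263.2877 = 4027.6593 kJ

eta = 44.7581%, W = 3263.2877 kJ, Qc = 4027.6593 kJ


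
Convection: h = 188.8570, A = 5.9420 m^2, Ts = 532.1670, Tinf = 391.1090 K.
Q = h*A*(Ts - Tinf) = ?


dT = 141.0580 K
Q = 188.8570 * 5.9420 * 141.0580 = 158293.6364 W

158293.6364 W


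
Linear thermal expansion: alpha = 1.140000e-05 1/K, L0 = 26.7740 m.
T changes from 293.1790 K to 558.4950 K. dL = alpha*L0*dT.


dT = 265.3160 K
dL = 1.140000e-05 * 26.7740 * 265.3160 = 0.080981 m
L_final = 26.854981 m

dL = 0.080981 m


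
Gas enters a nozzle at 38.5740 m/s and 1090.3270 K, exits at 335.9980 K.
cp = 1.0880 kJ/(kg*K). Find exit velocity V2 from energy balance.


dT = 754.3290 K
2*cp*1000*dT = 1641419.9040
V1^2 = 1487.9535
V2 = sqrt(1642907.8575) = 1281.7597 m/s

1281.7597 m/s


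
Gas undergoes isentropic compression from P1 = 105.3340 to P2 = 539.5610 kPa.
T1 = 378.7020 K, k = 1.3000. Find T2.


(k-1)/k = 0.2308
(P2/P1)^exp = 1.4579
T2 = 378.7020 * 1.4579 = 552.1053 K

552.1053 K


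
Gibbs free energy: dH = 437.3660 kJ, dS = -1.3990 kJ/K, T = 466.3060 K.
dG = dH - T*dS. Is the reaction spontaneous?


T*dS = 466.3060 * -1.3990 = -652.3621 kJ
dG = 437.3660 + 652.3621 = 1089.7281 kJ (non-spontaneous)

dG = 1089.7281 kJ, non-spontaneous


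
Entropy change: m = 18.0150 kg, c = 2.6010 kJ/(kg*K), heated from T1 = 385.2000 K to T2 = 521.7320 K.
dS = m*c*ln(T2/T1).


T2/T1 = 1.3544
ln(T2/T1) = 0.3034
dS = 18.0150 * 2.6010 * 0.3034 = 14.2160 kJ/K

14.2160 kJ/K


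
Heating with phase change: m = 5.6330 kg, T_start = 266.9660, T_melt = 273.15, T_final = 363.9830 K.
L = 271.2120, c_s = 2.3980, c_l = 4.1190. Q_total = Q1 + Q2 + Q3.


Q1 (sensible, solid) = 5.6330 * 2.3980 * 6.1840 = 83.5331 kJ
Q2 (latent) = 5.6330 * 271.2120 = 1527.7372 kJ
Q3 (sensible, liquid) = 5.6330 * 4.1190 * 90.8330 = 2107.5370 kJ
Q_total = 3718.8072 kJ

3718.8072 kJ


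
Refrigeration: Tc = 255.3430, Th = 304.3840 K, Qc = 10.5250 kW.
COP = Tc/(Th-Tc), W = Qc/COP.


COP = 255.3430 / 49.0410 = 5.2067
W = 10.5250 / 5.2067 = 2.0214 kW

COP = 5.2067, W = 2.0214 kW


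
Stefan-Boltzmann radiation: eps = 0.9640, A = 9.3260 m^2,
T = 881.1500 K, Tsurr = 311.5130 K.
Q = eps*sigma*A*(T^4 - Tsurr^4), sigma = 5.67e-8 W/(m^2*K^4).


T^4 = 6.0284e+11
Tsurr^4 = 9.4168e+09
Q = 0.9640 * 5.67e-8 * 9.3260 * 5.9342e+11 = 302494.3603 W

302494.3603 W


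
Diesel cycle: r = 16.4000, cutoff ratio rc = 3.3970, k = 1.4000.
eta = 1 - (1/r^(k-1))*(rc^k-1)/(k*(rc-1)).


r^(k-1) = 3.0615
rc^k = 5.5403
eta = 0.5581 = 55.8072%

55.8072%


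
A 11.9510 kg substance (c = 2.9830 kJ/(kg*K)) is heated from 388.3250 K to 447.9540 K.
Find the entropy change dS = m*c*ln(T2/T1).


T2/T1 = 1.1536
ln(T2/T1) = 0.1428
dS = 11.9510 * 2.9830 * 0.1428 = 5.0925 kJ/K

5.0925 kJ/K


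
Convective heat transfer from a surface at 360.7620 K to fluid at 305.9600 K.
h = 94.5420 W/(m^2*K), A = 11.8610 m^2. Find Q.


dT = 54.8020 K
Q = 94.5420 * 11.8610 * 54.8020 = 61452.9166 W

61452.9166 W


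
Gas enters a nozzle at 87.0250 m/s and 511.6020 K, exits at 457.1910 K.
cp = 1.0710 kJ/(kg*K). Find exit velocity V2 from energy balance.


dT = 54.4110 K
2*cp*1000*dT = 116548.3620
V1^2 = 7573.3506
V2 = sqrt(124121.7126) = 352.3091 m/s

352.3091 m/s


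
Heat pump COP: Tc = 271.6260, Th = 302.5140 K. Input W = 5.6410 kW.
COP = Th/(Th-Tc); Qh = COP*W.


COP = 302.5140 / 30.8880 = 9.7939
Qh = 9.7939 * 5.6410 = 55.2474 kW

COP = 9.7939, Qh = 55.2474 kW


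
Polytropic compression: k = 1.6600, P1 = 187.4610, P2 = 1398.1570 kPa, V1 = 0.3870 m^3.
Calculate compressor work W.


(k-1)/k = 0.3976
(P2/P1)^exp = 2.2231
W = 2.5152 * 187.4610 * 0.3870 * (2.2231 - 1) = 223.1728 kJ

223.1728 kJ


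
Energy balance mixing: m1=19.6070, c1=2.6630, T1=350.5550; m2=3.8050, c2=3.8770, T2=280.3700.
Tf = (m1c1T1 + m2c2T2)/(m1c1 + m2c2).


num = 22439.6968
den = 66.9654
Tf = 335.0938 K

335.0938 K


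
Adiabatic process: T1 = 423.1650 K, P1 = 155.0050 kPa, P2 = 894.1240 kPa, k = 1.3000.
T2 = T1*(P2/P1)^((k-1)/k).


(k-1)/k = 0.2308
(P2/P1)^exp = 1.4984
T2 = 423.1650 * 1.4984 = 634.0699 K

634.0699 K


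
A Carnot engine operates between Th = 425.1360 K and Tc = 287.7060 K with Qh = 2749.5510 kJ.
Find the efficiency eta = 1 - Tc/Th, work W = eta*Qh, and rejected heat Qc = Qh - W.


eta = 1 - 287.7060/425.1360 = 0.3233
W = 0.3233 * 2749.5510 = 888.8233 kJ
Qc = 2749.5510 - 888.8233 = 1860.7277 kJ

eta = 32.3261%, W = 888.8233 kJ, Qc = 1860.7277 kJ


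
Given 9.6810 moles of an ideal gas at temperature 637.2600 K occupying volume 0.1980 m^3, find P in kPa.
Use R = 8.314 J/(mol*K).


P = nRT/V = 9.6810 * 8.314 * 637.2600 / 0.1980
= 51291.6771 / 0.1980 = 259048.8742 Pa = 259.0489 kPa

259.0489 kPa


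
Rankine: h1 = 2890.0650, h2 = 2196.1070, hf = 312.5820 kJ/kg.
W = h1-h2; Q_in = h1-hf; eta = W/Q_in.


W = 693.9580 kJ/kg
Q_in = 2577.4830 kJ/kg
eta = 0.2692 = 26.9239%

eta = 26.9239%


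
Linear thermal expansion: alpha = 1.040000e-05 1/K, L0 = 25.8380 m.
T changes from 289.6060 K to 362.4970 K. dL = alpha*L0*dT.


dT = 72.8910 K
dL = 1.040000e-05 * 25.8380 * 72.8910 = 0.019587 m
L_final = 25.857587 m

dL = 0.019587 m


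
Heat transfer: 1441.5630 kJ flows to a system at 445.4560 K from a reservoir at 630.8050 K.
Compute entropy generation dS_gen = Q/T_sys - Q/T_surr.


dS_sys = 1441.5630/445.4560 = 3.2362 kJ/K
dS_surr = -1441.5630/630.8050 = -2.2853 kJ/K
dS_gen = 3.2362 - 2.2853 = 0.9509 kJ/K (irreversible)

dS_gen = 0.9509 kJ/K, irreversible


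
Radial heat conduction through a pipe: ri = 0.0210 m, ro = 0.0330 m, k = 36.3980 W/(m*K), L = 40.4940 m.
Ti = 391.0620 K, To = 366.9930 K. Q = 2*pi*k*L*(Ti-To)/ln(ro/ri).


dT = 24.0690 K
ln(ro/ri) = 0.4520
Q = 2*pi*36.3980*40.4940*24.0690 / 0.4520 = 493153.3339 W

493153.3339 W


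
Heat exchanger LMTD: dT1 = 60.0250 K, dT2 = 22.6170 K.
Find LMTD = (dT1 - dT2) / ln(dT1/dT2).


dT1/dT2 = 2.6540
ln(dT1/dT2) = 0.9761
LMTD = 37.4080 / 0.9761 = 38.3255 K

38.3255 K


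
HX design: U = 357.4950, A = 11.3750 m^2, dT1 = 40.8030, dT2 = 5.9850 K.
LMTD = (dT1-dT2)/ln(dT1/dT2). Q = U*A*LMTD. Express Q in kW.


LMTD = 18.1391 K
Q = 357.4950 * 11.3750 * 18.1391 = 73762.7751 W = 73.7628 kW

73.7628 kW


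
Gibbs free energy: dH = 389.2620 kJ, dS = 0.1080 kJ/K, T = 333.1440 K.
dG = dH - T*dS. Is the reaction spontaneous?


T*dS = 333.1440 * 0.1080 = 35.9796 kJ
dG = 389.2620 - 35.9796 = 353.2824 kJ (non-spontaneous)

dG = 353.2824 kJ, non-spontaneous


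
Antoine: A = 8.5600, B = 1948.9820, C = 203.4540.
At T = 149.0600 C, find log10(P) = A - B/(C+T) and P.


C+T = 352.5140
B/(C+T) = 5.5288
log10(P) = 8.5600 - 5.5288 = 3.0312
P = 10^3.0312 = 1074.4659 mmHg

1074.4659 mmHg


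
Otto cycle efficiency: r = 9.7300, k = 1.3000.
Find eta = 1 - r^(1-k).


r^(k-1) = 1.9789
eta = 1 - 1/1.9789 = 0.4947 = 49.4680%

49.4680%


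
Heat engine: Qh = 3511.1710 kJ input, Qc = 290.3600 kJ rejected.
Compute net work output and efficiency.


W = 3511.1710 - 290.3600 = 3220.8110 kJ
eta = 3220.8110 / 3511.1710 = 0.9173 = 91.7304%

W = 3220.8110 kJ, eta = 91.7304%


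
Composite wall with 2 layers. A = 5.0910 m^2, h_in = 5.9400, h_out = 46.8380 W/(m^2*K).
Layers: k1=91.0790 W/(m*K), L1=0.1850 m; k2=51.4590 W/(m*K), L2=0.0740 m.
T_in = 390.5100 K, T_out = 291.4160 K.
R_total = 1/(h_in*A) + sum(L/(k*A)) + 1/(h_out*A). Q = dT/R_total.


R_conv_in = 1/(5.9400*5.0910) = 0.0331
R_1 = 0.1850/(91.0790*5.0910) = 0.0004
R_2 = 0.0740/(51.4590*5.0910) = 0.0003
R_conv_out = 1/(46.8380*5.0910) = 0.0042
R_total = 0.0379 K/W
Q = 99.0940 / 0.0379 = 2611.6302 W

R_total = 0.0379 K/W, Q = 2611.6302 W


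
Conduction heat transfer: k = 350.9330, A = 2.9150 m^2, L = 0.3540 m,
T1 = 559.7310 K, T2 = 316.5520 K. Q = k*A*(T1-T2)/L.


dT = 243.1790 K
Q = 350.9330 * 2.9150 * 243.1790 / 0.3540 = 702725.2753 W

702725.2753 W


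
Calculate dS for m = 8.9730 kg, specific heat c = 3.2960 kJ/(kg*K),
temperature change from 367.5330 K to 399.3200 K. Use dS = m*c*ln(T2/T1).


T2/T1 = 1.0865
ln(T2/T1) = 0.0829
dS = 8.9730 * 3.2960 * 0.0829 = 2.4532 kJ/K

2.4532 kJ/K


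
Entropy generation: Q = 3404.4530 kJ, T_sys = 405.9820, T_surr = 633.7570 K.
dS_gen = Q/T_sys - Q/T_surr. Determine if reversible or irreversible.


dS_sys = 3404.4530/405.9820 = 8.3857 kJ/K
dS_surr = -3404.4530/633.7570 = -5.3719 kJ/K
dS_gen = 8.3857 - 5.3719 = 3.0139 kJ/K (irreversible)

dS_gen = 3.0139 kJ/K, irreversible


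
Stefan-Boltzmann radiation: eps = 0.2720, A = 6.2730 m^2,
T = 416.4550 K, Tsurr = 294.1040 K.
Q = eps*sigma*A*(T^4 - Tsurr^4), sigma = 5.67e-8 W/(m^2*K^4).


T^4 = 3.0080e+10
Tsurr^4 = 7.4818e+09
Q = 0.2720 * 5.67e-8 * 6.2730 * 2.2598e+10 = 2186.2235 W

2186.2235 W


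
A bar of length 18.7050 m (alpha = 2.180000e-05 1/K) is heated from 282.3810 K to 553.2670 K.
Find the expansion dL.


dT = 270.8860 K
dL = 2.180000e-05 * 18.7050 * 270.8860 = 0.110459 m
L_final = 18.815459 m

dL = 0.110459 m


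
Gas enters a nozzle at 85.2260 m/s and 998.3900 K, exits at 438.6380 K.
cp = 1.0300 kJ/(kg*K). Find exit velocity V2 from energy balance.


dT = 559.7520 K
2*cp*1000*dT = 1153089.1200
V1^2 = 7263.4711
V2 = sqrt(1160352.5911) = 1077.1966 m/s

1077.1966 m/s


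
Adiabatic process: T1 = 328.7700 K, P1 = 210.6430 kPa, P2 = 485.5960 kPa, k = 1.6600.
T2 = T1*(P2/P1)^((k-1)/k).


(k-1)/k = 0.3976
(P2/P1)^exp = 1.3939
T2 = 328.7700 * 1.3939 = 458.2573 K

458.2573 K


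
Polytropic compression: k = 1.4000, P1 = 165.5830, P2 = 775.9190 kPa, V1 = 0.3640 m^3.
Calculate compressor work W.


(k-1)/k = 0.2857
(P2/P1)^exp = 1.5547
W = 3.5000 * 165.5830 * 0.3640 * (1.5547 - 1) = 117.0236 kJ

117.0236 kJ


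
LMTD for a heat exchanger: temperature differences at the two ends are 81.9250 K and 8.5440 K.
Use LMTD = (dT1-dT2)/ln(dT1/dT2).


dT1/dT2 = 9.5886
ln(dT1/dT2) = 2.2606
LMTD = 73.3810 / 2.2606 = 32.4612 K

32.4612 K


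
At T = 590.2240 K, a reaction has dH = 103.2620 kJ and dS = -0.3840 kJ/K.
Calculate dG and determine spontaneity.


T*dS = 590.2240 * -0.3840 = -226.6460 kJ
dG = 103.2620 + 226.6460 = 329.9080 kJ (non-spontaneous)

dG = 329.9080 kJ, non-spontaneous


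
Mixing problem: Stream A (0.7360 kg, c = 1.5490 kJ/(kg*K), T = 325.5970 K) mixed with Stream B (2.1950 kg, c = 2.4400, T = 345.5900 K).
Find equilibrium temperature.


num = 2222.1123
den = 6.4959
Tf = 342.0811 K

342.0811 K


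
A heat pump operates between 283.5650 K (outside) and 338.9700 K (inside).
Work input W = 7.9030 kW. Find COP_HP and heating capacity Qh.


COP = 338.9700 / 55.4050 = 6.1180
Qh = 6.1180 * 7.9030 = 48.3509 kW

COP = 6.1180, Qh = 48.3509 kW


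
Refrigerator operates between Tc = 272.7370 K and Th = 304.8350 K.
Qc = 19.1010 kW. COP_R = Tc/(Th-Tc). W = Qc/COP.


COP = 272.7370 / 32.0980 = 8.4970
W = 19.1010 / 8.4970 = 2.2480 kW

COP = 8.4970, W = 2.2480 kW


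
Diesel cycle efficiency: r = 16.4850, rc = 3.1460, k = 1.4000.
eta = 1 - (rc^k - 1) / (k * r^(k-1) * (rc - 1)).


r^(k-1) = 3.0679
rc^k = 4.9758
eta = 0.5686 = 56.8649%

56.8649%


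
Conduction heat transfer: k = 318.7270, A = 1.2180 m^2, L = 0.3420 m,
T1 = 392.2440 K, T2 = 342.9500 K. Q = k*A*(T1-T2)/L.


dT = 49.2940 K
Q = 318.7270 * 1.2180 * 49.2940 / 0.3420 = 55954.3813 W

55954.3813 W


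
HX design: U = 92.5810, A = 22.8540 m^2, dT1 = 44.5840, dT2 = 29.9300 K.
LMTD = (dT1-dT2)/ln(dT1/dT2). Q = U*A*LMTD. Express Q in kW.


LMTD = 36.7716 K
Q = 92.5810 * 22.8540 * 36.7716 = 77803.1160 W = 77.8031 kW

77.8031 kW


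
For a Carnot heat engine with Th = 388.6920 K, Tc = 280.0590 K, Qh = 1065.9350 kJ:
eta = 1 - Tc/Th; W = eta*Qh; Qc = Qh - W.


eta = 1 - 280.0590/388.6920 = 0.2795
W = 0.2795 * 1065.9350 = 297.9112 kJ
Qc = 1065.9350 - 297.9112 = 768.0238 kJ

eta = 27.9483%, W = 297.9112 kJ, Qc = 768.0238 kJ


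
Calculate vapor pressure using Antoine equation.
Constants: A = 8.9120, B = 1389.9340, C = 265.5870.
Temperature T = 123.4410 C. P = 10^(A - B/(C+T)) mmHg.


C+T = 389.0280
B/(C+T) = 3.5728
log10(P) = 8.9120 - 3.5728 = 5.3392
P = 10^5.3392 = 218354.4540 mmHg

218354.4540 mmHg
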